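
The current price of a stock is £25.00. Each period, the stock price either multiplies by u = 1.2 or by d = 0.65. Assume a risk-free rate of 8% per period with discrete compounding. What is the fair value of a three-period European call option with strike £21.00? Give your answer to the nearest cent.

Risk-neutral probability p = (1 + 0.08 − 0.65)/(1.2 − 0.65) = 0.4300/0.5500 = 0.7818
Terminal stock prices: S_uuu = 43.2, S_uud = 23.4, S_udd = 12.68, S_ddd = 6.866
Terminal payoffs (S − K): max(22.2, 0) = 22.2, max(2.4, 0) = 2.4, max(-8.325, 0) = 0, max(-14.13, 0) = 0
Node uu (S = 36): V_uu = 1/1.08·[0.7818·22.2000 + 0.2182·2.4000] = 16.5556
Node ud (S = 19.5): V_ud = 1/1.08·[0.7818·2.4000 + 0.2182·0.0000] = 1.7374
Node dd (S = 10.56): V_dd = 1/1.08·[0.7818·0.0000 + 0.2182·0.0000] = 0.0000
Node u (S = 30): V_u = 1/1.08·[0.7818·16.5556 + 0.2182·1.7374] = 12.3356
Node d (S = 16.25): V_d = 1/1.08·[0.7818·1.7374 + 0.2182·0.0000] = 1.2577
Node 0 (S = 25): V_0 = 1/1.08·[0.7818·12.3356 + 0.2182·1.2577] = 9.1839

£9.18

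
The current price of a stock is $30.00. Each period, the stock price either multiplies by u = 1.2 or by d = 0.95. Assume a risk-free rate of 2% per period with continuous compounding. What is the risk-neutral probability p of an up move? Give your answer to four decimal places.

p = 0.2808

Risk-neutral probability p = (e^0.02 − 0.95)/(1.2 − 0.95) = 0.0702/0.2500 = 0.2808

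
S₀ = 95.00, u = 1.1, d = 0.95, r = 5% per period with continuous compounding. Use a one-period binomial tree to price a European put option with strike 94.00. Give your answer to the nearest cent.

1.16

Risk-neutral probability p = (e^0.05 − 0.95)/(1.1 − 0.95) = 0.1013/0.1500 = 0.6751
Terminal stock prices: S_u = 104.5, S_d = 90.25
Terminal payoffs (K − S): max(-10.5, 0) = 0, max(3.75, 0) = 3.75
Node 0 (S = 95): V_0 = e^(−0.05)·[0.6751·0.0000 + 0.3249·3.7500] = 1.1588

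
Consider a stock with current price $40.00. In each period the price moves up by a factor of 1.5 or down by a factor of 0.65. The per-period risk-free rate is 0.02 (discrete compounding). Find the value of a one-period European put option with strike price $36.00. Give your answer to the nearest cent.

Risk-neutral probability p = (1 + 0.02 − 0.65)/(1.5 − 0.65) = 0.3700/0.8500 = 0.4353
Terminal stock prices: S_u = 60, S_d = 26
Terminal payoffs (K − S): max(-24, 0) = 0, max(10, 0) = 10
Node 0 (S = 40): V_0 = 1/1.02·[0.4353·0.0000 + 0.5647·10.0000] = 5.5363

$5.54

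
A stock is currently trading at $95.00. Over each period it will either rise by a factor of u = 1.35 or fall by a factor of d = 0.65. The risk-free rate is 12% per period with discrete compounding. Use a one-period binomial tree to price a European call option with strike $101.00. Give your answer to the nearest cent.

$16.34

Risk-neutral probability p = (1 + 0.12 − 0.65)/(1.35 − 0.65) = 0.4700/0.7000 = 0.6714
Terminal stock prices: S_u = 128.2, S_d = 61.75
Terminal payoffs (S − K): max(27.25, 0) = 27.25, max(-39.25, 0) = 0
Node 0 (S = 95): V_0 = 1/1.12·[0.6714·27.2500 + 0.3286·0.0000] = 16.3361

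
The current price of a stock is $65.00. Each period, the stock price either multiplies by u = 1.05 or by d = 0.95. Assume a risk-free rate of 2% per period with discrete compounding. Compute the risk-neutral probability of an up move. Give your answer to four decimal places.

p = 0.7000

Risk-neutral probability p = (1 + 0.02 − 0.95)/(1.05 − 0.95) = 0.0700/0.1000 = 0.7000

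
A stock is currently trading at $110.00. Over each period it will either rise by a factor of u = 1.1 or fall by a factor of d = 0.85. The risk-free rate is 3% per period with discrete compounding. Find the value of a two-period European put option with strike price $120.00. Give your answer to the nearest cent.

$9.51

Risk-neutral probability p = (1 + 0.03 − 0.85)/(1.1 − 0.85) = 0.1800/0.2500 = 0.7200
Terminal stock prices: S_uu = 133.1, S_ud = 102.9, S_dd = 79.47
Terminal payoffs (K − S): max(-13.1, 0) = 0, max(17.15, 0) = 17.15, max(40.53, 0) = 40.53
Node u (S = 121): V_u = 1/1.03·[0.7200·0.0000 + 0.2800·17.1500] = 4.6621
Node d (S = 93.5): V_d = 1/1.03·[0.7200·17.1500 + 0.2800·40.5250] = 23.0049
Node 0 (S = 110): V_0 = 1/1.03·[0.7200·4.6621 + 0.2800·23.0049] = 9.5127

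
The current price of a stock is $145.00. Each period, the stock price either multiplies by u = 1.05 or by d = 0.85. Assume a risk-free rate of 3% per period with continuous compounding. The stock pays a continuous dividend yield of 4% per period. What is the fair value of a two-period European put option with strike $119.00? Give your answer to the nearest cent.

$1.20

Per-period risk-free factor R = e^0.03 = 1.0305; dividend-adjusted growth = e^(0.03−0.04) = 0.9900.
Risk-neutral probability p = (0.9900 − 0.85)/(1.05 − 0.85) = 0.1400/0.2000 = 0.7002
Terminal stock prices: S_uu = 159.9, S_ud = 129.4, S_dd = 104.8
Terminal payoffs (K − S): max(-40.86, 0) = 0, max(-10.41, 0) = 0, max(14.24, 0) = 14.24
Node u (S = 152.2): V_u = e^(−0.03)·[0.7002·0.0000 + 0.2998·0.0000] = 0.0000
Node d (S = 123.2): V_d = e^(−0.03)·[0.7002·0.0000 + 0.2998·14.2375] = 4.1416
Node 0 (S = 145): V_0 = e^(−0.03)·[0.7002·0.0000 + 0.2998·4.1416] = 1.2047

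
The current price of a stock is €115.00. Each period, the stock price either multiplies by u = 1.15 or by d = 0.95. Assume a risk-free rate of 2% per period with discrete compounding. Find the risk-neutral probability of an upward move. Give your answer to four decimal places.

p = 0.3500

Risk-neutral probability p = (1 + 0.02 − 0.95)/(1.15 − 0.95) = 0.0700/0.2000 = 0.3500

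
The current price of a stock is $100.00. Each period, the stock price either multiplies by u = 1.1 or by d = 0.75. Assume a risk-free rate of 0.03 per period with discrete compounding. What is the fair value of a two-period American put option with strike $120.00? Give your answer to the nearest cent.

Risk-neutral probability p = (1 + 0.03 − 0.75)/(1.1 − 0.75) = 0.2800/0.3500 = 0.8000
Terminal stock prices: S_uu = 121, S_ud = 82.5, S_dd = 56.25
Terminal payoffs (K − S): max(-1, 0) = 0, max(37.5, 0) = 37.5, max(63.75, 0) = 63.75
Node u (S = 110): continuation = 1/1.03·[0.8000·0.0000 + 0.2000·37.5000] = 7.2816; exercise value = 10.0000 > continuation, so V_u = 10.0000 (exercise)
Node d (S = 75): continuation = 1/1.03·[0.8000·37.5000 + 0.2000·63.7500] = 41.5049; exercise value = 45.0000 > continuation, so V_d = 45.0000 (exercise)
Node 0 (S = 100): continuation = 1/1.03·[0.8000·10.0000 + 0.2000·45.0000] = 16.5049; exercise value = 20.0000 > continuation, so V_0 = 20.0000 (exercise)

$20.00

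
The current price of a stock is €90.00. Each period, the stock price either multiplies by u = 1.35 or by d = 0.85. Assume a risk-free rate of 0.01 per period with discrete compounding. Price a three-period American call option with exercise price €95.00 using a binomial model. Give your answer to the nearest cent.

Risk-neutral probability p = (1 + 0.01 − 0.85)/(1.35 − 0.85) = 0.1600/0.5000 = 0.3200
Terminal stock prices: S_uuu = 221.4, S_uud = 139.4, S_udd = 87.78, S_ddd = 55.27
Terminal payoffs (S − K): max(126.4, 0) = 126.4, max(44.42, 0) = 44.42, max(-7.216, 0) = 0, max(-39.73, 0) = 0
Node uu (S = 164): continuation = 1/1.01·[0.3200·126.4338 + 0.6800·44.4213] = 69.9656; exercise value = 69.0250 ≤ continuation, so V_uu = 69.9656
Node ud (S = 103.3): continuation = 1/1.01·[0.3200·44.4213 + 0.6800·0.0000] = 14.0741; exercise value = 8.2750 ≤ continuation, so V_ud = 14.0741
Node dd (S = 65.02): continuation = 1/1.01·[0.3200·0.0000 + 0.6800·0.0000] = 0.0000; exercise value = 0.0000 ≤ continuation, so V_dd = 0.0000
Node u (S = 121.5): continuation = 1/1.01·[0.3200·69.9656 + 0.6800·14.0741] = 31.6429; exercise value = 26.5000 ≤ continuation, so V_u = 31.6429
Node d (S = 76.5): continuation = 1/1.01·[0.3200·14.0741 + 0.6800·0.0000] = 4.4591; exercise value = 0.0000 ≤ continuation, so V_d = 4.4591
Node 0 (S = 90): continuation = 1/1.01·[0.3200·31.6429 + 0.6800·4.4591] = 13.0277; exercise value = 0.0000 ≤ continuation, so V_0 = 13.0277

€13.03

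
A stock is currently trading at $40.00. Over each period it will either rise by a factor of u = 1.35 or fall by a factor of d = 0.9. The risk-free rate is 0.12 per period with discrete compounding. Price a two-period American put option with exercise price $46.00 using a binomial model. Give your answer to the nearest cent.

Risk-neutral probability p = (1 + 0.12 − 0.9)/(1.35 − 0.9) = 0.2200/0.4500 = 0.4889
Terminal stock prices: S_uu = 72.9, S_ud = 48.6, S_dd = 32.4
Terminal payoffs (K − S): max(-26.9, 0) = 0, max(-2.6, 0) = 0, max(13.6, 0) = 13.6
Node u (S = 54): continuation = 1/1.12·[0.4889·0.0000 + 0.5111·0.0000] = 0.0000; exercise value = 0.0000 ≤ continuation, so V_u = 0.0000
Node d (S = 36): continuation = 1/1.12·[0.4889·0.0000 + 0.5111·13.6000] = 6.2063; exercise value = 10.0000 > continuation, so V_d = 10.0000 (exercise)
Node 0 (S = 40): continuation = 1/1.12·[0.4889·0.0000 + 0.5111·10.0000] = 4.5635; exercise value = 6.0000 > continuation, so V_0 = 6.0000 (exercise)

$6.00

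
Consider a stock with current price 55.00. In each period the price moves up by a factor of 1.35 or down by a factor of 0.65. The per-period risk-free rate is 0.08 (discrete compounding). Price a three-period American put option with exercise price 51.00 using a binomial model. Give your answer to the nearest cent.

Risk-neutral probability p = (1 + 0.08 − 0.65)/(1.35 − 0.65) = 0.4300/0.7000 = 0.6143
Terminal stock prices: S_uuu = 135.3, S_uud = 65.15, S_udd = 31.37, S_ddd = 15.1
Terminal payoffs (K − S): max(-84.32, 0) = 0, max(-14.15, 0) = 0, max(19.63, 0) = 19.63, max(35.9, 0) = 35.9
Node uu (S = 100.2): continuation = 1/1.08·[0.6143·0.0000 + 0.3857·0.0000] = 0.0000; exercise value = 0.0000 ≤ continuation, so V_uu = 0.0000
Node ud (S = 48.26): continuation = 1/1.08·[0.6143·0.0000 + 0.3857·19.6294] = 7.0105; exercise value = 2.7375 ≤ continuation, so V_ud = 7.0105
Node dd (S = 23.24): continuation = 1/1.08·[0.6143·19.6294 + 0.3857·35.8956] = 23.9847; exercise value = 27.7625 > continuation, so V_dd = 27.7625 (exercise)
Node u (S = 74.25): continuation = 1/1.08·[0.6143·0.0000 + 0.3857·7.0105] = 2.5037; exercise value = 0.0000 ≤ continuation, so V_u = 2.5037
Node d (S = 35.75): continuation = 1/1.08·[0.6143·7.0105 + 0.3857·27.7625] = 13.9026; exercise value = 15.2500 > continuation, so V_d = 15.2500 (exercise)
Node 0 (S = 55): continuation = 1/1.08·[0.6143·2.5037 + 0.3857·15.2500] = 6.8705; exercise value = 0.0000 ≤ continuation, so V_0 = 6.8705

6.87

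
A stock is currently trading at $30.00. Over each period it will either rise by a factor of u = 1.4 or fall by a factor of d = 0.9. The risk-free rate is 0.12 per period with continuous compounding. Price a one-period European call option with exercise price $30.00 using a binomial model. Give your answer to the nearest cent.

$4.84

Risk-neutral probability p = (e^0.12 − 0.9)/(1.4 − 0.9) = 0.2275/0.5000 = 0.4550
Terminal stock prices: S_u = 42, S_d = 27
Terminal payoffs (S − K): max(12, 0) = 12, max(-3, 0) = 0
Node 0 (S = 30): V_0 = e^(−0.12)·[0.4550·12.0000 + 0.5450·0.0000] = 4.8425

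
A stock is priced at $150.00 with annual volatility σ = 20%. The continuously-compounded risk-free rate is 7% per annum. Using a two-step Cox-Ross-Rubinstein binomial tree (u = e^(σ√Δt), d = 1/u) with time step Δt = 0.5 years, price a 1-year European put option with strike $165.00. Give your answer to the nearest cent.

$14.90

CRR parameters: u = e^(σ√Δt) = e^(0.2·√0.5) = 1.1519, d = 1/u = 0.8681
Per-period rate: rΔt = 0.07·0.5 = 0.035, so R = e^0.035 = 1.0356
Risk-neutral probability p = (e^0.035 − 0.8681)/(1.1519 − 0.8681) = 0.1675/0.2838 = 0.5902
Terminal stock prices: S_uu = 199, S_ud = 150, S_dd = 113
Terminal payoffs (K − S): max(-34.03, 0) = 0, max(15, 0) = 15, max(51.95, 0) = 51.95
Node u (S = 172.8): V_u = e^(−0.035)·[0.5902·0.0000 + 0.4098·15.0000] = 5.9353
Node d (S = 130.2): V_d = e^(−0.035)·[0.5902·15.0000 + 0.4098·51.9543] = 29.1064
Node 0 (S = 150): V_0 = e^(−0.035)·[0.5902·5.9353 + 0.4098·29.1064] = 14.8996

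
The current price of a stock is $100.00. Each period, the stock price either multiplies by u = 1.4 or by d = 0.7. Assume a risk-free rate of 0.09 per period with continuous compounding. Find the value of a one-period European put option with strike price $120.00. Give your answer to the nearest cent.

Risk-neutral probability p = (e^0.09 − 0.7)/(1.4 − 0.7) = 0.3942/0.7000 = 0.5631
Terminal stock prices: S_u = 140, S_d = 70
Terminal payoffs (K − S): max(-20, 0) = 0, max(50, 0) = 50
Node 0 (S = 100): V_0 = e^(−0.09)·[0.5631·0.0000 + 0.4369·50.0000] = 19.9645

$19.96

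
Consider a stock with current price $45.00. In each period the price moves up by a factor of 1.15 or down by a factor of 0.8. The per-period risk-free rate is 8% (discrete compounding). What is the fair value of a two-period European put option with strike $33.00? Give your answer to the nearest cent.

Risk-neutral probability p = (1 + 0.08 − 0.8)/(1.15 − 0.8) = 0.2800/0.3500 = 0.8000
Terminal stock prices: S_uu = 59.51, S_ud = 41.4, S_dd = 28.8
Terminal payoffs (K − S): max(-26.51, 0) = 0, max(-8.4, 0) = 0, max(4.2, 0) = 4.2
Node u (S = 51.75): V_u = 1/1.08·[0.8000·0.0000 + 0.2000·0.0000] = 0.0000
Node d (S = 36): V_d = 1/1.08·[0.8000·0.0000 + 0.2000·4.2000] = 0.7778
Node 0 (S = 45): V_0 = 1/1.08·[0.8000·0.0000 + 0.2000·0.7778] = 0.1440

$0.14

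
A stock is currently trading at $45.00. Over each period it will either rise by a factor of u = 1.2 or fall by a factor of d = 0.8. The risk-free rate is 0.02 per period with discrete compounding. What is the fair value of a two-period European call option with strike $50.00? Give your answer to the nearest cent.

$4.30

Risk-neutral probability p = (1 + 0.02 − 0.8)/(1.2 − 0.8) = 0.2200/0.4000 = 0.5500
Terminal stock prices: S_uu = 64.8, S_ud = 43.2, S_dd = 28.8
Terminal payoffs (S − K): max(14.8, 0) = 14.8, max(-6.8, 0) = 0, max(-21.2, 0) = 0
Node u (S = 54): V_u = 1/1.02·[0.5500·14.8000 + 0.4500·0.0000] = 7.9804
Node d (S = 36): V_d = 1/1.02·[0.5500·0.0000 + 0.4500·0.0000] = 0.0000
Node 0 (S = 45): V_0 = 1/1.02·[0.5500·7.9804 + 0.4500·0.0000] = 4.3032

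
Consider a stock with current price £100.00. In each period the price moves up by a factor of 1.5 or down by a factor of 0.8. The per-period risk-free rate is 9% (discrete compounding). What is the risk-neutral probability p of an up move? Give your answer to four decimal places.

Risk-neutral probability p = (1 + 0.09 − 0.8)/(1.5 − 0.8) = 0.2900/0.7000 = 0.4143

p = 0.4143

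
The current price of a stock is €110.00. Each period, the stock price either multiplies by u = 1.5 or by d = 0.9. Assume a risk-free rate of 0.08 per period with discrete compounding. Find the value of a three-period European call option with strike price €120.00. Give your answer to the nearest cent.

€25.58

Risk-neutral probability p = (1 + 0.08 − 0.9)/(1.5 − 0.9) = 0.1800/0.6000 = 0.3000
Terminal stock prices: S_uuu = 371.2, S_uud = 222.8, S_udd = 133.7, S_ddd = 80.19
Terminal payoffs (S − K): max(251.2, 0) = 251.2, max(102.8, 0) = 102.8, max(13.65, 0) = 13.65, max(-39.81, 0) = 0
Node uu (S = 247.5): V_uu = 1/1.08·[0.3000·251.2500 + 0.7000·102.7500] = 136.3889
Node ud (S = 148.5): V_ud = 1/1.08·[0.3000·102.7500 + 0.7000·13.6500] = 37.3889
Node dd (S = 89.1): V_dd = 1/1.08·[0.3000·13.6500 + 0.7000·0.0000] = 3.7917
Node u (S = 165): V_u = 1/1.08·[0.3000·136.3889 + 0.7000·37.3889] = 62.1193
Node d (S = 99): V_d = 1/1.08·[0.3000·37.3889 + 0.7000·3.7917] = 12.8434
Node 0 (S = 110): V_0 = 1/1.08·[0.3000·62.1193 + 0.7000·12.8434] = 25.5798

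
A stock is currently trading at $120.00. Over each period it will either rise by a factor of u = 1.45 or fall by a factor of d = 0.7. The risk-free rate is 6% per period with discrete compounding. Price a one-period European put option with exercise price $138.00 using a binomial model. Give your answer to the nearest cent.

Risk-neutral probability p = (1 + 0.06 − 0.7)/(1.45 − 0.7) = 0.3600/0.7500 = 0.4800
Terminal stock prices: S_u = 174, S_d = 84
Terminal payoffs (K − S): max(-36, 0) = 0, max(54, 0) = 54
Node 0 (S = 120): V_0 = 1/1.06·[0.4800·0.0000 + 0.5200·54.0000] = 26.4906

$26.49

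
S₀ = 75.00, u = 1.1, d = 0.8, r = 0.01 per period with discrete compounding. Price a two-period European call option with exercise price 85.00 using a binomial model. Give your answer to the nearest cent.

Risk-neutral probability p = (1 + 0.01 − 0.8)/(1.1 − 0.8) = 0.2100/0.3000 = 0.7000
Terminal stock prices: S_uu = 90.75, S_ud = 66, S_dd = 48
Terminal payoffs (S − K): max(5.75, 0) = 5.75, max(-19, 0) = 0, max(-37, 0) = 0
Node u (S = 82.5): V_u = 1/1.01·[0.7000·5.7500 + 0.3000·0.0000] = 3.9851
Node d (S = 60): V_d = 1/1.01·[0.7000·0.0000 + 0.3000·0.0000] = 0.0000
Node 0 (S = 75): V_0 = 1/1.01·[0.7000·3.9851 + 0.3000·0.0000] = 2.7620

2.76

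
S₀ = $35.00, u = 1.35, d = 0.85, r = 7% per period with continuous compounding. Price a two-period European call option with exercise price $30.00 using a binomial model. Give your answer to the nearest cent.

Risk-neutral probability p = (e^0.07 − 0.85)/(1.35 − 0.85) = 0.2225/0.5000 = 0.4450
Terminal stock prices: S_uu = 63.79, S_ud = 40.16, S_dd = 25.29
Terminal payoffs (S − K): max(33.79, 0) = 33.79, max(10.16, 0) = 10.16, max(-4.713, 0) = 0
Node u (S = 47.25): V_u = e^(−0.07)·[0.4450·33.7875 + 0.5550·10.1625] = 19.2782
Node d (S = 29.75): V_d = e^(−0.07)·[0.4450·10.1625 + 0.5550·0.0000] = 4.2167
Node 0 (S = 35): V_0 = e^(−0.07)·[0.4450·19.2782 + 0.5550·4.2167] = 10.1811

$10.18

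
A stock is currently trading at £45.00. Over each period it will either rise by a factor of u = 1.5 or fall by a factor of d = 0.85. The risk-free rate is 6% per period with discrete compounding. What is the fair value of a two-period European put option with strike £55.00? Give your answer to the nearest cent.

£9.17

Risk-neutral probability p = (1 + 0.06 − 0.85)/(1.5 − 0.85) = 0.2100/0.6500 = 0.3231
Terminal stock prices: S_uu = 101.2, S_ud = 57.38, S_dd = 32.51
Terminal payoffs (K − S): max(-46.25, 0) = 0, max(-2.375, 0) = 0, max(22.49, 0) = 22.49
Node u (S = 67.5): V_u = 1/1.06·[0.3231·0.0000 + 0.6769·0.0000] = 0.0000
Node d (S = 38.25): V_d = 1/1.06·[0.3231·0.0000 + 0.6769·22.4875] = 14.3607
Node 0 (S = 45): V_0 = 1/1.06·[0.3231·0.0000 + 0.6769·14.3607] = 9.1708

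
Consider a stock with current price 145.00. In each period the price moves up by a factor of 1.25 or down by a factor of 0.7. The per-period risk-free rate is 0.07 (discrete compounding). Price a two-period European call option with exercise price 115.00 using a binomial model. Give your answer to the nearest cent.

48.67

Risk-neutral probability p = (1 + 0.07 − 0.7)/(1.25 − 0.7) = 0.3700/0.5500 = 0.6727
Terminal stock prices: S_uu = 226.6, S_ud = 126.9, S_dd = 71.05
Terminal payoffs (S − K): max(111.6, 0) = 111.6, max(11.87, 0) = 11.87, max(-43.95, 0) = 0
Node u (S = 181.2): V_u = 1/1.07·[0.6727·111.5625 + 0.3273·11.8750] = 73.7734
Node d (S = 101.5): V_d = 1/1.07·[0.6727·11.8750 + 0.3273·0.0000] = 7.4660
Node 0 (S = 145): V_0 = 1/1.07·[0.6727·73.7734 + 0.3273·7.4660] = 48.6661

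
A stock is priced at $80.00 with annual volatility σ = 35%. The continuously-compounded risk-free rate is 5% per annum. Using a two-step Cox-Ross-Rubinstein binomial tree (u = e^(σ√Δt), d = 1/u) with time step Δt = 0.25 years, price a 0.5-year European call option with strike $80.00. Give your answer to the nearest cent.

$7.92

CRR parameters: u = e^(σ√Δt) = e^(0.35·√0.25) = 1.1912, d = 1/u = 0.8395
Per-period rate: rΔt = 0.05·0.25 = 0.0125, so R = e^0.0125 = 1.0126
Risk-neutral probability p = (e^0.0125 − 0.8395)/(1.1912 − 0.8395) = 0.1731/0.3518 = 0.4921
Terminal stock prices: S_uu = 113.5, S_ud = 80, S_dd = 56.38
Terminal payoffs (S − K): max(33.53, 0) = 33.53, max(0, 0) = 0, max(-23.62, 0) = 0
Node u (S = 95.3): V_u = e^(−0.0125)·[0.4921·33.5254 + 0.5079·0.0000] = 16.2935
Node d (S = 67.16): V_d = e^(−0.0125)·[0.4921·0.0000 + 0.5079·0.0000] = 0.0000
Node 0 (S = 80): V_0 = e^(−0.0125)·[0.4921·16.2935 + 0.5079·0.0000] = 7.9187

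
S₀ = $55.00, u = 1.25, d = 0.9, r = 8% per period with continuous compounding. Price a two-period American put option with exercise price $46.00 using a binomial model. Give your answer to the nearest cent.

Risk-neutral probability p = (e^0.08 − 0.9)/(1.25 − 0.9) = 0.1833/0.3500 = 0.5237
Terminal stock prices: S_uu = 85.94, S_ud = 61.88, S_dd = 44.55
Terminal payoffs (K − S): max(-39.94, 0) = 0, max(-15.88, 0) = 0, max(1.45, 0) = 1.45
Node u (S = 68.75): continuation = e^(−0.08)·[0.5237·0.0000 + 0.4763·0.0000] = 0.0000; exercise value = 0.0000 ≤ continuation, so V_u = 0.0000
Node d (S = 49.5): continuation = e^(−0.08)·[0.5237·0.0000 + 0.4763·1.4500] = 0.6376; exercise value = 0.0000 ≤ continuation, so V_d = 0.6376
Node 0 (S = 55): continuation = e^(−0.08)·[0.5237·0.0000 + 0.4763·0.6376] = 0.2803; exercise value = 0.0000 ≤ continuation, so V_0 = 0.2803

$0.28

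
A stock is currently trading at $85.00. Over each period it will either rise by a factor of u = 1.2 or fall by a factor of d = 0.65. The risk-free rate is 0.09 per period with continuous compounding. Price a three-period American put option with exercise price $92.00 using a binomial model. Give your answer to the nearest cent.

Risk-neutral probability p = (e^0.09 − 0.65)/(1.2 − 0.65) = 0.4442/0.5500 = 0.8076
Terminal stock prices: S_uuu = 146.9, S_uud = 79.56, S_udd = 43.1, S_ddd = 23.34
Terminal payoffs (K − S): max(-54.88, 0) = 0, max(12.44, 0) = 12.44, max(48.9, 0) = 48.9, max(68.66, 0) = 68.66
Node uu (S = 122.4): continuation = e^(−0.09)·[0.8076·0.0000 + 0.1924·12.4400] = 2.1876; exercise value = 0.0000 ≤ continuation, so V_uu = 2.1876
Node ud (S = 66.3): continuation = e^(−0.09)·[0.8076·12.4400 + 0.1924·48.9050] = 17.7817; exercise value = 25.7000 > continuation, so V_ud = 25.7000 (exercise)
Node dd (S = 35.91): continuation = e^(−0.09)·[0.8076·48.9050 + 0.1924·68.6569] = 48.1692; exercise value = 56.0875 > continuation, so V_dd = 56.0875 (exercise)
Node u (S = 102): continuation = e^(−0.09)·[0.8076·2.1876 + 0.1924·25.7000] = 6.1339; exercise value = 0.0000 ≤ continuation, so V_u = 6.1339
Node d (S = 55.25): continuation = e^(−0.09)·[0.8076·25.7000 + 0.1924·56.0875] = 28.8317; exercise value = 36.7500 > continuation, so V_d = 36.7500 (exercise)
Node 0 (S = 85): continuation = e^(−0.09)·[0.8076·6.1339 + 0.1924·36.7500] = 10.9898; exercise value = 7.0000 ≤ continuation, so V_0 = 10.9898

$10.99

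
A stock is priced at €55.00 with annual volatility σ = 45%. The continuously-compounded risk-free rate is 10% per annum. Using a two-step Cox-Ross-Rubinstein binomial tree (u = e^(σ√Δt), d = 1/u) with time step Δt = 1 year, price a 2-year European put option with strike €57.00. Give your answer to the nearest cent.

€7.84

CRR parameters: u = e^(σ√Δt) = e^(0.45·√1) = 1.5683, d = 1/u = 0.6376
Per-period rate: rΔt = 0.1·1 = 0.1, so R = e^0.1 = 1.1052
Risk-neutral probability p = (e^0.1 − 0.6376)/(1.5683 − 0.6376) = 0.4675/0.9307 = 0.5024
Terminal stock prices: S_uu = 135.3, S_ud = 55, S_dd = 22.36
Terminal payoffs (K − S): max(-78.28, 0) = 0, max(2, 0) = 2, max(34.64, 0) = 34.64
Node u (S = 86.26): V_u = e^(−0.1)·[0.5024·0.0000 + 0.4976·2.0000] = 0.9006
Node d (S = 35.07): V_d = e^(−0.1)·[0.5024·2.0000 + 0.4976·34.6387] = 16.5062
Node 0 (S = 55): V_0 = e^(−0.1)·[0.5024·0.9006 + 0.4976·16.5062] = 7.8417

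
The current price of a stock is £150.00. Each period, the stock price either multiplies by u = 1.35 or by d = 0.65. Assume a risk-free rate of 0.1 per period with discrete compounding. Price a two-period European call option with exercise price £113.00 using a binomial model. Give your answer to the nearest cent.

Risk-neutral probability p = (1 + 0.1 − 0.65)/(1.35 − 0.65) = 0.4500/0.7000 = 0.6429
Terminal stock prices: S_uu = 273.4, S_ud = 131.6, S_dd = 63.38
Terminal payoffs (S − K): max(160.4, 0) = 160.4, max(18.62, 0) = 18.62, max(-49.62, 0) = 0
Node u (S = 202.5): V_u = 1/1.1·[0.6429·160.3750 + 0.3571·18.6250] = 99.7727
Node d (S = 97.5): V_d = 1/1.1·[0.6429·18.6250 + 0.3571·0.0000] = 10.8847
Node 0 (S = 150): V_0 = 1/1.1·[0.6429·99.7727 + 0.3571·10.8847] = 61.8427

£61.84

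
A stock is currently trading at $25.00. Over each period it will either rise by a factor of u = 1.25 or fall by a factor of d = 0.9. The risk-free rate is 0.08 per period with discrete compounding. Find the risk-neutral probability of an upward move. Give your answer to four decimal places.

Risk-neutral probability p = (1 + 0.08 − 0.9)/(1.25 − 0.9) = 0.1800/0.3500 = 0.5143

p = 0.5143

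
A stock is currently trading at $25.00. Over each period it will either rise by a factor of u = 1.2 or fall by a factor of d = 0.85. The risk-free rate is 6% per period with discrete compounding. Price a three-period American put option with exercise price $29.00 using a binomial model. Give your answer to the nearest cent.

$4.00

Risk-neutral probability p = (1 + 0.06 − 0.85)/(1.2 − 0.85) = 0.2100/0.3500 = 0.6000
Terminal stock prices: S_uuu = 43.2, S_uud = 30.6, S_udd = 21.67, S_ddd = 15.35
Terminal payoffs (K − S): max(-14.2, 0) = 0, max(-1.6, 0) = 0, max(7.325, 0) = 7.325, max(13.65, 0) = 13.65
Node uu (S = 36): continuation = 1/1.06·[0.6000·0.0000 + 0.4000·0.0000] = 0.0000; exercise value = 0.0000 ≤ continuation, so V_uu = 0.0000
Node ud (S = 25.5): continuation = 1/1.06·[0.6000·0.0000 + 0.4000·7.3250] = 2.7642; exercise value = 3.5000 > continuation, so V_ud = 3.5000 (exercise)
Node dd (S = 18.06): continuation = 1/1.06·[0.6000·7.3250 + 0.4000·13.6469] = 9.2960; exercise value = 10.9375 > continuation, so V_dd = 10.9375 (exercise)
Node u (S = 30): continuation = 1/1.06·[0.6000·0.0000 + 0.4000·3.5000] = 1.3208; exercise value = 0.0000 ≤ continuation, so V_u = 1.3208
Node d (S = 21.25): continuation = 1/1.06·[0.6000·3.5000 + 0.4000·10.9375] = 6.1085; exercise value = 7.7500 > continuation, so V_d = 7.7500 (exercise)
Node 0 (S = 25): continuation = 1/1.06·[0.6000·1.3208 + 0.4000·7.7500] = 3.6721; exercise value = 4.0000 > continuation, so V_0 = 4.0000 (exercise)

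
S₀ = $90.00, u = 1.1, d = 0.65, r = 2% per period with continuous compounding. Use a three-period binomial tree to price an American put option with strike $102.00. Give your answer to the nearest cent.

Risk-neutral probability p = (e^0.02 − 0.65)/(1.1 − 0.65) = 0.3702/0.4500 = 0.8227
Terminal stock prices: S_uuu = 119.8, S_uud = 70.79, S_udd = 41.83, S_ddd = 24.72
Terminal payoffs (K − S): max(-17.79, 0) = 0, max(31.21, 0) = 31.21, max(60.17, 0) = 60.17, max(77.28, 0) = 77.28
Node uu (S = 108.9): continuation = e^(−0.02)·[0.8227·0.0000 + 0.1773·31.2150] = 5.4258; exercise value = 0.0000 ≤ continuation, so V_uu = 5.4258
Node ud (S = 64.35): continuation = e^(−0.02)·[0.8227·31.2150 + 0.1773·60.1725] = 35.6303; exercise value = 37.6500 > continuation, so V_ud = 37.6500 (exercise)
Node dd (S = 38.03): continuation = e^(−0.02)·[0.8227·60.1725 + 0.1773·77.2837] = 61.9553; exercise value = 63.9750 > continuation, so V_dd = 63.9750 (exercise)
Node u (S = 99): continuation = e^(−0.02)·[0.8227·5.4258 + 0.1773·37.6500] = 10.9195; exercise value = 3.0000 ≤ continuation, so V_u = 10.9195
Node d (S = 58.5): continuation = e^(−0.02)·[0.8227·37.6500 + 0.1773·63.9750] = 41.4803; exercise value = 43.5000 > continuation, so V_d = 43.5000 (exercise)
Node 0 (S = 90): continuation = e^(−0.02)·[0.8227·10.9195 + 0.1773·43.5000] = 16.3664; exercise value = 12.0000 ≤ continuation, so V_0 = 16.3664

$16.37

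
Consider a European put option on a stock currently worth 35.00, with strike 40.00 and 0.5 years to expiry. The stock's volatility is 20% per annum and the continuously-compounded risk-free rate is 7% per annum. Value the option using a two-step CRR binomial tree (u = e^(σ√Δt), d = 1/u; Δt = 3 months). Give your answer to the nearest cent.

4.47

CRR parameters: u = e^(σ√Δt) = e^(0.2·√0.25) = 1.1052, d = 1/u = 0.9048
Per-period rate: rΔt = 0.07·0.25 = 0.0175, so R = e^0.0175 = 1.0177
Risk-neutral probability p = (e^0.0175 − 0.9048)/(1.1052 − 0.9048) = 0.1128/0.2003 = 0.5631
Terminal stock prices: S_uu = 42.75, S_ud = 35, S_dd = 28.66
Terminal payoffs (K − S): max(-2.749, 0) = 0, max(5, 0) = 5, max(11.34, 0) = 11.34
Node u (S = 38.68): V_u = e^(−0.0175)·[0.5631·0.0000 + 0.4369·5.0000] = 2.1464
Node d (S = 31.67): V_d = e^(−0.0175)·[0.5631·5.0000 + 0.4369·11.3444] = 7.6368
Node 0 (S = 35): V_0 = e^(−0.0175)·[0.5631·2.1464 + 0.4369·7.6368] = 4.4661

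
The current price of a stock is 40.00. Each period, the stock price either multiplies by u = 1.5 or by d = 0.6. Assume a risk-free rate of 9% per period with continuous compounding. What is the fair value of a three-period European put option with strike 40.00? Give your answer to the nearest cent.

Risk-neutral probability p = (e^0.09 − 0.6)/(1.5 − 0.6) = 0.4942/0.9000 = 0.5491
Terminal stock prices: S_uuu = 135, S_uud = 54, S_udd = 21.6, S_ddd = 8.64
Terminal payoffs (K − S): max(-95, 0) = 0, max(-14, 0) = 0, max(18.4, 0) = 18.4, max(31.36, 0) = 31.36
Node uu (S = 90): V_uu = e^(−0.09)·[0.5491·0.0000 + 0.4509·0.0000] = 0.0000
Node ud (S = 36): V_ud = e^(−0.09)·[0.5491·0.0000 + 0.4509·18.4000] = 7.5828
Node dd (S = 14.4): V_dd = e^(−0.09)·[0.5491·18.4000 + 0.4509·31.3600] = 22.1572
Node u (S = 60): V_u = e^(−0.09)·[0.5491·0.0000 + 0.4509·7.5828] = 3.1249
Node d (S = 24): V_d = e^(−0.09)·[0.5491·7.5828 + 0.4509·22.1572] = 12.9364
Node 0 (S = 40): V_0 = e^(−0.09)·[0.5491·3.1249 + 0.4509·12.9364] = 6.8993

6.90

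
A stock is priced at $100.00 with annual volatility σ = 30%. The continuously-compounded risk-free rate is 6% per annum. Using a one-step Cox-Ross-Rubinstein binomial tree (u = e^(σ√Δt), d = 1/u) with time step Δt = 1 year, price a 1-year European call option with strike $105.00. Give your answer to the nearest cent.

CRR parameters: u = e^(σ√Δt) = e^(0.3·√1) = 1.3499, d = 1/u = 0.7408
Per-period rate: rΔt = 0.06·1 = 0.06, so R = e^0.06 = 1.0618
Risk-neutral probability p = (e^0.06 − 0.7408)/(1.3499 − 0.7408) = 0.3210/0.6090 = 0.5271
Terminal stock prices: S_u = 135, S_d = 74.08
Terminal payoffs (S − K): max(29.99, 0) = 29.99, max(-30.92, 0) = 0
Node 0 (S = 100): V_0 = e^(−0.06)·[0.5271·29.9859 + 0.4729·0.0000] = 14.8848

$14.88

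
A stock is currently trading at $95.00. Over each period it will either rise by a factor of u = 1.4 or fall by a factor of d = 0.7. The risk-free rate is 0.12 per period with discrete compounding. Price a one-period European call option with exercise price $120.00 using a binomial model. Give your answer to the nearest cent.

$6.96

Risk-neutral probability p = (1 + 0.12 − 0.7)/(1.4 − 0.7) = 0.4200/0.7000 = 0.6000
Terminal stock prices: S_u = 133, S_d = 66.5
Terminal payoffs (S − K): max(13, 0) = 13, max(-53.5, 0) = 0
Node 0 (S = 95): V_0 = 1/1.12·[0.6000·13.0000 + 0.4000·0.0000] = 6.9643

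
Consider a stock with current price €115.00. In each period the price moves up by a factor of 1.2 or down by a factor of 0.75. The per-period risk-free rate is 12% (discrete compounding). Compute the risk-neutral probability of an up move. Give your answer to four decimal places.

Risk-neutral probability p = (1 + 0.12 − 0.75)/(1.2 − 0.75) = 0.3700/0.4500 = 0.8222

p = 0.8222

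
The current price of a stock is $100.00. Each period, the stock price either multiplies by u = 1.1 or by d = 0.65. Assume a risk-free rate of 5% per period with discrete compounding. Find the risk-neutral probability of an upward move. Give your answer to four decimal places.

p = 0.8889

Risk-neutral probability p = (1 + 0.05 − 0.65)/(1.1 − 0.65) = 0.4000/0.4500 = 0.8889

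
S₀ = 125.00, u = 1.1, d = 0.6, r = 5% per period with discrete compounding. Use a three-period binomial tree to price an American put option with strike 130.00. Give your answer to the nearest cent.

11.86

Risk-neutral probability p = (1 + 0.05 − 0.6)/(1.1 − 0.6) = 0.4500/0.5000 = 0.9000
Terminal stock prices: S_uuu = 166.4, S_uud = 90.75, S_udd = 49.5, S_ddd = 27
Terminal payoffs (K − S): max(-36.38, 0) = 0, max(39.25, 0) = 39.25, max(80.5, 0) = 80.5, max(103, 0) = 103
Node uu (S = 151.3): continuation = 1/1.05·[0.9000·0.0000 + 0.1000·39.2500] = 3.7381; exercise value = 0.0000 ≤ continuation, so V_uu = 3.7381
Node ud (S = 82.5): continuation = 1/1.05·[0.9000·39.2500 + 0.1000·80.5000] = 41.3095; exercise value = 47.5000 > continuation, so V_ud = 47.5000 (exercise)
Node dd (S = 45): continuation = 1/1.05·[0.9000·80.5000 + 0.1000·103.0000] = 78.8095; exercise value = 85.0000 > continuation, so V_dd = 85.0000 (exercise)
Node u (S = 137.5): continuation = 1/1.05·[0.9000·3.7381 + 0.1000·47.5000] = 7.7279; exercise value = 0.0000 ≤ continuation, so V_u = 7.7279
Node d (S = 75): continuation = 1/1.05·[0.9000·47.5000 + 0.1000·85.0000] = 48.8095; exercise value = 55.0000 > continuation, so V_d = 55.0000 (exercise)
Node 0 (S = 125): continuation = 1/1.05·[0.9000·7.7279 + 0.1000·55.0000] = 11.8620; exercise value = 5.0000 ≤ continuation, so V_0 = 11.8620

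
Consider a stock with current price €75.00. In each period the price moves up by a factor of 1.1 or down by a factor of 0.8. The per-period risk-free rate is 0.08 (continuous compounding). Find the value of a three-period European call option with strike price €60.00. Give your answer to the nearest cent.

Risk-neutral probability p = (e^0.08 − 0.8)/(1.1 − 0.8) = 0.2833/0.3000 = 0.9443
Terminal stock prices: S_uuu = 99.83, S_uud = 72.6, S_udd = 52.8, S_ddd = 38.4
Terminal payoffs (S − K): max(39.83, 0) = 39.83, max(12.6, 0) = 12.6, max(-7.2, 0) = 0, max(-21.6, 0) = 0
Node uu (S = 90.75): V_uu = e^(−0.08)·[0.9443·39.8250 + 0.0557·12.6000] = 35.3630
Node ud (S = 66): V_ud = e^(−0.08)·[0.9443·12.6000 + 0.0557·0.0000] = 10.9833
Node dd (S = 48): V_dd = e^(−0.08)·[0.9443·0.0000 + 0.0557·0.0000] = 0.0000
Node u (S = 82.5): V_u = e^(−0.08)·[0.9443·35.3630 + 0.0557·10.9833] = 31.3904
Node d (S = 60): V_d = e^(−0.08)·[0.9443·10.9833 + 0.0557·0.0000] = 9.5740
Node 0 (S = 75): V_0 = e^(−0.08)·[0.9443·31.3904 + 0.0557·9.5740] = 27.8551

€27.86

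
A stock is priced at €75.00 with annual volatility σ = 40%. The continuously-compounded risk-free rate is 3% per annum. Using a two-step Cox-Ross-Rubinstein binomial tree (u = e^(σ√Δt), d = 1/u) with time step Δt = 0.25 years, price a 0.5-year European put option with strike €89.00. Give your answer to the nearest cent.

CRR parameters: u = e^(σ√Δt) = e^(0.4·√0.25) = 1.2214, d = 1/u = 0.8187
Per-period rate: rΔt = 0.03·0.25 = 0.0075, so R = e^0.0075 = 1.0075
Risk-neutral probability p = (e^0.0075 − 0.8187)/(1.2214 − 0.8187) = 0.1888/0.4027 = 0.4689
Terminal stock prices: S_uu = 111.9, S_ud = 75, S_dd = 50.27
Terminal payoffs (K − S): max(-22.89, 0) = 0, max(14, 0) = 14, max(38.73, 0) = 38.73
Node u (S = 91.61): V_u = e^(−0.0075)·[0.4689·0.0000 + 0.5311·14.0000] = 7.3804
Node d (S = 61.4): V_d = e^(−0.0075)·[0.4689·14.0000 + 0.5311·38.7260] = 26.9302
Node 0 (S = 75): V_0 = e^(−0.0075)·[0.4689·7.3804 + 0.5311·26.9302] = 17.6313

€17.63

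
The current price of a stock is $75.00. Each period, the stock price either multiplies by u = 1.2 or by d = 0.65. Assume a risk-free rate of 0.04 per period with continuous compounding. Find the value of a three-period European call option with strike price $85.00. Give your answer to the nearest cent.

Risk-neutral probability p = (e^0.04 − 0.65)/(1.2 − 0.65) = 0.3908/0.5500 = 0.7106
Terminal stock prices: S_uuu = 129.6, S_uud = 70.2, S_udd = 38.03, S_ddd = 20.6
Terminal payoffs (S − K): max(44.6, 0) = 44.6, max(-14.8, 0) = 0, max(-46.97, 0) = 0, max(-64.4, 0) = 0
Node uu (S = 108): V_uu = e^(−0.04)·[0.7106·44.6000 + 0.2894·0.0000] = 30.4486
Node ud (S = 58.5): V_ud = e^(−0.04)·[0.7106·0.0000 + 0.2894·0.0000] = 0.0000
Node dd (S = 31.69): V_dd = e^(−0.04)·[0.7106·0.0000 + 0.2894·0.0000] = 0.0000
Node u (S = 90): V_u = e^(−0.04)·[0.7106·30.4486 + 0.2894·0.0000] = 20.7873
Node d (S = 48.75): V_d = e^(−0.04)·[0.7106·0.0000 + 0.2894·0.0000] = 0.0000
Node 0 (S = 75): V_0 = e^(−0.04)·[0.7106·20.7873 + 0.2894·0.0000] = 14.1916

$14.19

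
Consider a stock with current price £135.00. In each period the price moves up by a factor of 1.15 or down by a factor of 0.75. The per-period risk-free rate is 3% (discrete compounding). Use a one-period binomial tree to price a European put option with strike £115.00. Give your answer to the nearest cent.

£4.00

Risk-neutral probability p = (1 + 0.03 − 0.75)/(1.15 − 0.75) = 0.2800/0.4000 = 0.7000
Terminal stock prices: S_u = 155.2, S_d = 101.2
Terminal payoffs (K − S): max(-40.25, 0) = 0, max(13.75, 0) = 13.75
Node 0 (S = 135): V_0 = 1/1.03·[0.7000·0.0000 + 0.3000·13.7500] = 4.0049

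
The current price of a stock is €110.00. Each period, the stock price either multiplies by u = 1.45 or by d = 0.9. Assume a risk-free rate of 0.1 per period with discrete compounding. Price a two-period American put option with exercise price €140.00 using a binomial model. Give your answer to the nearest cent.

€30.00

Risk-neutral probability p = (1 + 0.1 − 0.9)/(1.45 − 0.9) = 0.2000/0.5500 = 0.3636
Terminal stock prices: S_uu = 231.3, S_ud = 143.6, S_dd = 89.1
Terminal payoffs (K − S): max(-91.28, 0) = 0, max(-3.55, 0) = 0, max(50.9, 0) = 50.9
Node u (S = 159.5): continuation = 1/1.1·[0.3636·0.0000 + 0.6364·0.0000] = 0.0000; exercise value = 0.0000 ≤ continuation, so V_u = 0.0000
Node d (S = 99): continuation = 1/1.1·[0.3636·0.0000 + 0.6364·50.9000] = 29.4463; exercise value = 41.0000 > continuation, so V_d = 41.0000 (exercise)
Node 0 (S = 110): continuation = 1/1.1·[0.3636·0.0000 + 0.6364·41.0000] = 23.7190; exercise value = 30.0000 > continuation, so V_0 = 30.0000 (exercise)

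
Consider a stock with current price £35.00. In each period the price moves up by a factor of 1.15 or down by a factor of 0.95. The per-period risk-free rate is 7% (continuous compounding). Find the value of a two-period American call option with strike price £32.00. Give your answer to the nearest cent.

£7.23

Risk-neutral probability p = (e^0.07 − 0.95)/(1.15 − 0.95) = 0.1225/0.2000 = 0.6125
Terminal stock prices: S_uu = 46.29, S_ud = 38.24, S_dd = 31.59
Terminal payoffs (S − K): max(14.29, 0) = 14.29, max(6.237, 0) = 6.237, max(-0.4125, 0) = 0
Node u (S = 40.25): continuation = e^(−0.07)·[0.6125·14.2875 + 0.3875·6.2375] = 10.4134; exercise value = 8.2500 ≤ continuation, so V_u = 10.4134
Node d (S = 33.25): continuation = e^(−0.07)·[0.6125·6.2375 + 0.3875·0.0000] = 3.5624; exercise value = 1.2500 ≤ continuation, so V_d = 3.5624
Node 0 (S = 35): continuation = e^(−0.07)·[0.6125·10.4134 + 0.3875·3.5624] = 7.2344; exercise value = 3.0000 ≤ continuation, so V_0 = 7.2344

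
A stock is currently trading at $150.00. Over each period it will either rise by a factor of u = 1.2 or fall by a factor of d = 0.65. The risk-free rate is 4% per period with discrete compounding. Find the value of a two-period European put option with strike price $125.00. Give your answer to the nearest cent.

Risk-neutral probability p = (1 + 0.04 − 0.65)/(1.2 − 0.65) = 0.3900/0.5500 = 0.7091
Terminal stock prices: S_uu = 216, S_ud = 117, S_dd = 63.38
Terminal payoffs (K − S): max(-91, 0) = 0, max(8, 0) = 8, max(61.62, 0) = 61.62
Node u (S = 180): V_u = 1/1.04·[0.7091·0.0000 + 0.2909·8.0000] = 2.2378
Node d (S = 97.5): V_d = 1/1.04·[0.7091·8.0000 + 0.2909·61.6250] = 22.6923
Node 0 (S = 150): V_0 = 1/1.04·[0.7091·2.2378 + 0.2909·22.6923] = 7.8732

$7.87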